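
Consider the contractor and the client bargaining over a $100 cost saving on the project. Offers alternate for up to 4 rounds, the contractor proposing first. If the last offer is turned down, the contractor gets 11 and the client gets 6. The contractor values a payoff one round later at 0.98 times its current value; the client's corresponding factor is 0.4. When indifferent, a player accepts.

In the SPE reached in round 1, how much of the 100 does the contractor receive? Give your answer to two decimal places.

85.24

Round 4 (the client proposes): the contractor gets 11 if talks fail, so the client offers 11 and keeps 89.
Round 3 (the contractor proposes): the client can get 89 next round, worth 0.4 × 89 = 35.6 now, so the contractor offers 35.6, keeping 64.4.
Round 2 (the client proposes): the contractor can get 64.4 next round, worth 0.98 × 64.4 = 63.112 now. The client offers 63.112 and keeps 100 − 63.112 = 36.888.
Round 1 (the contractor proposes): the client can get 36.888 next round, worth 0.4 × 36.888 = 14.7552 now. The contractor offers 14.7552 and keeps 100 − 14.7552 = 85.2448.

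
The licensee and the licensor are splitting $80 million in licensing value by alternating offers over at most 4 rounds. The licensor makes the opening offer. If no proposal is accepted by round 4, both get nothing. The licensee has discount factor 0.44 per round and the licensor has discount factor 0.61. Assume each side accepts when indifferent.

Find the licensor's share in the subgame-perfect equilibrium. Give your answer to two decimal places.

By backward induction:
Round 4 (the licensee proposes): the licensor will accept anything ≥ 0, so the licensee offers 0 and keeps 80.
Round 3 (the licensor proposes): the licensee can get 80 next round, worth 0.44 × 80 = 35.2 now; the licensor offers that and keeps 44.8.
Round 2 (the licensee proposes): the licensor can get 44.8 next round, worth 0.61 × 44.8 = 27.328 now. The licensee offers 27.328 and keeps 80 − 27.328 = 52.672.
Round 1 (the licensor proposes): the licensee can get 52.672 next round, worth 0.44 × 52.672 = 23.17568 now. The licensor offers 23.17568 and keeps 80 − 23.17568 = 56.82432.

56.82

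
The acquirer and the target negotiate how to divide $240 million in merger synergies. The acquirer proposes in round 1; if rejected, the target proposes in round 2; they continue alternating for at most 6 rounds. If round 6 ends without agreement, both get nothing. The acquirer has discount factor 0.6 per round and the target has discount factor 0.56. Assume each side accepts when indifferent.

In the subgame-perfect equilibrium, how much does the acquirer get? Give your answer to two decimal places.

153.00

Round 6 (the target proposes): the acquirer will accept anything ≥ 0, so the target offers 0 and keeps 240.
Round 5 (the acquirer proposes): the target can get 240 next round, worth 0.56 × 240 = 134.4 now. The acquirer offers 134.4 and keeps 240 − 134.4 = 105.6.
Round 4 (the target proposes): the acquirer can get 105.6 next round, worth 0.6 × 105.6 = 63.36 now, so the target offers 63.36, keeping 176.64.
Round 3 (the acquirer proposes): the target can get 176.64 next round, worth 0.56 × 176.64 = 98.9184 now. The acquirer offers 98.9184 and keeps 240 − 98.9184 = 141.0816.
Round 2 (the target proposes): the acquirer can get 141.0816 next round, worth 0.6 × 141.0816 = 84.64896 now; the target offers that and keeps 155.35104.
Round 1 (the acquirer proposes): the target can get 155.35104 next round, worth 0.56 × 155.35104 = 86.9965824 now; the acquirer offers that and keeps 153.0034176.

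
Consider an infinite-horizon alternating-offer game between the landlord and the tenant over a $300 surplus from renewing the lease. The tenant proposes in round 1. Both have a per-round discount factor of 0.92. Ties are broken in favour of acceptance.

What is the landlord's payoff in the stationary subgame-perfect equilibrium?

When the tenant proposes, the landlord accepts any offer worth at least 0.92 times what the landlord would get by proposing next round; and vice versa.
This gives x = 300 − 0.92y and y = 300 − 0.92x, where x and y are each side's share when it proposes.
Hence (1 − 0.92·0.92)x = 300(1 − 0.92), i.e. 0.1536·x = 24.
x = 156.25; the landlord's share is 300 − x = 143.75.

143.75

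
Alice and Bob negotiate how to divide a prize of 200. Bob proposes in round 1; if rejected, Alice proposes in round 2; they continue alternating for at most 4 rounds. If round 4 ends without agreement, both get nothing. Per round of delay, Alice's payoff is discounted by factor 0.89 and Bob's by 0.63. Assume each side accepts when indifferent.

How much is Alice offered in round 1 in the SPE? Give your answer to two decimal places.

By backward induction:
Round 4 (Alice proposes): Bob will accept anything ≥ 0, so Alice offers 0 and keeps 200.
Round 3 (Bob proposes): Alice can get 200 next round, worth 0.89 × 200 = 178 now. Bob offers 178 and keeps 200 − 178 = 22.
Round 2 (Alice proposes): Bob can get 22 next round, worth 0.63 × 22 = 13.86 now, so Alice offers 13.86, keeping 186.14.
Round 1 (Bob proposes): Alice can get 186.14 next round, worth 0.89 × 186.14 = 165.6646 now. Bob offers 165.6646 and keeps 200 − 165.6646 = 34.3354.

165.66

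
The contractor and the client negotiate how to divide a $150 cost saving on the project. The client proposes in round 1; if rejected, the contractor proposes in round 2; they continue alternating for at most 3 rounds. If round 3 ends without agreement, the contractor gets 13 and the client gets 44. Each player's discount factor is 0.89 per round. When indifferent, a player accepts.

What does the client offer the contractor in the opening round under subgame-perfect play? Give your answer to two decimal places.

Round 3 (the client proposes): the contractor gets 13 if talks fail, so the client offers 13 and keeps 137.
Round 2 (the contractor proposes): the client can get 137 next round, worth 0.89 × 137 = 121.93 now, so the contractor offers 121.93, keeping 28.07.
Round 1 (the client proposes): the contractor can get 28.07 next round, worth 0.89 × 28.07 = 24.9823 now; the client offers that and keeps 125.0177.

24.98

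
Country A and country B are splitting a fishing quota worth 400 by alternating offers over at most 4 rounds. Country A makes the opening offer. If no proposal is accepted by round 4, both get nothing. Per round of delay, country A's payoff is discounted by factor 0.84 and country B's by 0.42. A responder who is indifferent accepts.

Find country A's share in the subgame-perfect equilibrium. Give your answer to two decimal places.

313.85

Round 4 (country B proposes): country A will accept anything ≥ 0, so country B offers 0 and keeps 400.
Round 3 (country A proposes): country B can get 400 next round, worth 0.42 × 400 = 168 now. Country A offers 168 and keeps 400 − 168 = 232.
Round 2 (country B proposes): country A can get 232 next round, worth 0.84 × 232 = 194.88 now, so country B offers 194.88, keeping 205.12.
Round 1 (country A proposes): country B can get 205.12 next round, worth 0.42 × 205.12 = 86.1504 now, so country A offers 86.1504, keeping 313.8496.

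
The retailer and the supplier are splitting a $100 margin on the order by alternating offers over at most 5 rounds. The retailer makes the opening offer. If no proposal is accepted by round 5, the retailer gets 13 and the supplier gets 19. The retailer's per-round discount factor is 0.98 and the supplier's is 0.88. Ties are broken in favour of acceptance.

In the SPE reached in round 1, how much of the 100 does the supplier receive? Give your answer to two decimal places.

Round 5 (the retailer proposes): the supplier gets 19 if talks fail, so the retailer offers 19 and keeps 81.
Round 4 (the supplier proposes): the retailer can get 81 next round, worth 0.98 × 81 = 79.38 now. The supplier offers 79.38 and keeps 100 − 79.38 = 20.62.
Round 3 (the retailer proposes): the supplier can get 20.62 next round, worth 0.88 × 20.62 = 18.1456 now. The retailer offers 18.1456 and keeps 100 − 18.1456 = 81.8544.
Round 2 (the supplier proposes): the retailer can get 81.8544 next round, worth 0.98 × 81.8544 = 80.217312 now. The supplier offers 80.217312 and keeps 100 − 80.217312 = 19.782688.
Round 1 (the retailer proposes): the supplier can get 19.782688 next round, worth 0.88 × 19.782688 = 17.40876544 now, so the retailer offers 17.40876544, keeping 82.59123456.

17.41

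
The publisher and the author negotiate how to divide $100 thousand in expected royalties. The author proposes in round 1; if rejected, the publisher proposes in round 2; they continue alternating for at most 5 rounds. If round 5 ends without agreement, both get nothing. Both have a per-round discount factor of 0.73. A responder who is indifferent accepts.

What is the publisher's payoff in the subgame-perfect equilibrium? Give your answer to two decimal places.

Work backward from the last round.
Round 5 (the author proposes): the publisher will accept anything ≥ 0, so the author offers 0 and keeps 100.
Round 4 (the publisher proposes): the author can get 100 next round, worth 0.73 × 100 = 73 now; the publisher offers that and keeps 27.
Round 3 (the author proposes): the publisher can get 27 next round, worth 0.73 × 27 = 19.71 now, so the author offers 19.71, keeping 80.29.
Round 2 (the publisher proposes): the author can get 80.29 next round, worth 0.73 × 80.29 = 58.6117 now. The publisher offers 58.6117 and keeps 100 − 58.6117 = 41.3883.
Round 1 (the author proposes): the publisher can get 41.3883 next round, worth 0.73 × 41.3883 = 30.213459 now. The author offers 30.213459 and keeps 100 − 30.213459 = 69.786541.

30.21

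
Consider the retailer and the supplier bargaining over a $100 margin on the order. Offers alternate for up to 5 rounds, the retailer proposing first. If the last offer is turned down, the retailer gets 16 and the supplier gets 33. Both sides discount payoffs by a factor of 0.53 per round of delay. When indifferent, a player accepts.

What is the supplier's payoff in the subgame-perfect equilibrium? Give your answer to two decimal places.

Work backward from the last round.
Round 5 (the retailer proposes): the supplier gets 33 if talks fail, so the retailer offers 33 and keeps 67.
Round 4 (the supplier proposes): the retailer can get 67 next round, worth 0.53 × 67 = 35.51 now, so the supplier offers 35.51, keeping 64.49.
Round 3 (the retailer proposes): the supplier can get 64.49 next round, worth 0.53 × 64.49 = 34.1797 now, so the retailer offers 34.1797, keeping 65.8203.
Round 2 (the supplier proposes): the retailer can get 65.8203 next round, worth 0.53 × 65.8203 = 34.884759 now. The supplier offers 34.884759 and keeps 100 − 34.884759 = 65.115241.
Round 1 (the retailer proposes): the supplier can get 65.115241 next round, worth 0.53 × 65.115241 = 34.51107773 now, so the retailer offers 34.51107773, keeping 65.48892227.

34.51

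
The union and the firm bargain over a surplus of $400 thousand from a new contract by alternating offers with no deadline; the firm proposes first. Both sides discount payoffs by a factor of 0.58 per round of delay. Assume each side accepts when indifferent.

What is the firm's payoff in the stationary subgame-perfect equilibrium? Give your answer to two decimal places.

253.16

In a stationary SPE each proposer offers the other exactly their discounted continuation value.
If the firm keeps x when proposing and the union keeps y when proposing, then x = 400 − 0.58y and y = 400 − 0.58x.
Solving: x = 400(1 − 0.58) / (1 − 0.58·0.58) = 168 / 0.6636 ≈ 253.1646.
The union gets 400 − 253.1646 ≈ 146.8354.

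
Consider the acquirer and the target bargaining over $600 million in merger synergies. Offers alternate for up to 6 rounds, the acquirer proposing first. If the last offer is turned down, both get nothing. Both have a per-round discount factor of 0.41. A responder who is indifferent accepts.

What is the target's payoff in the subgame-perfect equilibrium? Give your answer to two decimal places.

Round 6 (the target proposes): the acquirer will accept anything ≥ 0, so the target offers 0 and keeps 600.
Round 5 (the acquirer proposes): the target can get 600 next round, worth 0.41 × 600 = 246 now. The acquirer offers 246 and keeps 600 − 246 = 354.
Round 4 (the target proposes): the acquirer can get 354 next round, worth 0.41 × 354 = 145.14 now; the target offers that and keeps 454.86.
Round 3 (the acquirer proposes): the target can get 454.86 next round, worth 0.41 × 454.86 = 186.4926 now; the acquirer offers that and keeps 413.5074.
Round 2 (the target proposes): the acquirer can get 413.5074 next round, worth 0.41 × 413.5074 = 169.538034 now. The target offers 169.538034 and keeps 600 − 169.538034 = 430.461966.
Round 1 (the acquirer proposes): the target can get 430.461966 next round, worth 0.41 × 430.461966 = 176.48940606 now, so the acquirer offers 176.48940606, keeping 423.51059394.

176.49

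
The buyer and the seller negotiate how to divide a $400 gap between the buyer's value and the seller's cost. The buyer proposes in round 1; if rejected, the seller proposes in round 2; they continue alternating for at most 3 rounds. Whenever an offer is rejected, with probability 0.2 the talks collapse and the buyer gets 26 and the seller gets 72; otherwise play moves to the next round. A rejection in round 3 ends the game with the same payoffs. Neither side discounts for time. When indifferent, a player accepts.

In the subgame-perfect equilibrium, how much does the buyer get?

By backward induction:
Round 3 (the buyer proposes): the seller gets 72 if talks fail, so the buyer offers 72 and keeps 328.
Round 2 (the seller proposes): rejecting gives the buyer an expected 0.8 × 328 + 0.2 × 26 = 267.6; the seller offers that and keeps 132.4.
Round 1 (the buyer proposes): rejecting gives the seller an expected 0.8 × 132.4 + 0.2 × 72 = 120.32. The buyer offers 120.32 and keeps 400 − 120.32 = 279.68.

279.68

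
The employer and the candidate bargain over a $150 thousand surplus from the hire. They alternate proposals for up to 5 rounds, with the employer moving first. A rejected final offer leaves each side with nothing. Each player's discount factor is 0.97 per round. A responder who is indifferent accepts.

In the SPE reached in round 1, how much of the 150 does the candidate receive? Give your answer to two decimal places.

8.47

Round 5 (the employer proposes): rejection yields 0 for the candidate; the employer offers 0 and keeps 150.
Round 4 (the candidate proposes): the employer can get 150 next round, worth 0.97 × 150 = 145.5 now. The candidate offers 145.5 and keeps 150 − 145.5 = 4.5.
Round 3 (the employer proposes): the candidate can get 4.5 next round, worth 0.97 × 4.5 = 4.365 now. The employer offers 4.365 and keeps 150 − 4.365 = 145.635.
Round 2 (the candidate proposes): the employer can get 145.635 next round, worth 0.97 × 145.635 = 141.26595 now. The candidate offers 141.26595 and keeps 150 − 141.26595 = 8.73405.
Round 1 (the employer proposes): the candidate can get 8.73405 next round, worth 0.97 × 8.73405 = 8.4720285 now. The employer offers 8.4720285 and keeps 150 − 8.4720285 = 141.5279715.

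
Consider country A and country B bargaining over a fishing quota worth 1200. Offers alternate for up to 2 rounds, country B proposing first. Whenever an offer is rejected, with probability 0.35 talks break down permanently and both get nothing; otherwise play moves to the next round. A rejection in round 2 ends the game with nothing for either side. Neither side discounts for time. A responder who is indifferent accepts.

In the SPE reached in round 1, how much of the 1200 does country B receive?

Round 2 (country A proposes): rejection yields 0 for country B; country A offers 0 and keeps 1200.
Round 1 (country B proposes): rejecting gives country A an expected 0.65 × 1200 = 780, so country B offers 780, keeping 420.

420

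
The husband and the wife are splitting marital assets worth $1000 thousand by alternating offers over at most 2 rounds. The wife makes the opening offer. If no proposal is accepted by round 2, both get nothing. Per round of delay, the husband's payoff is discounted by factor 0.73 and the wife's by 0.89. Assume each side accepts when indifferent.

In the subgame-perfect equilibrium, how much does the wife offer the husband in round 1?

Work backward from the last round.
Round 2 (the husband proposes): rejection yields 0 for the wife; the husband offers 0 and keeps 1000.
Round 1 (the wife proposes): the husband can get 1000 next round, worth 0.73 × 1000 = 730 now; the wife offers that and keeps 270.

730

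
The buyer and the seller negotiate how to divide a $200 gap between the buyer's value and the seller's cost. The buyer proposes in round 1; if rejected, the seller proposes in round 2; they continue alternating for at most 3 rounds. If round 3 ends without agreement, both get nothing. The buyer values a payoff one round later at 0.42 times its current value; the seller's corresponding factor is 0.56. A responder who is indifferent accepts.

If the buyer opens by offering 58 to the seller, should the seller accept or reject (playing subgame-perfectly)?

Round 3 (the buyer proposes): the seller will accept anything ≥ 0, so the buyer offers 0 and keeps 200.
Round 2 (the seller proposes): the buyer can get 200 next round, worth 0.42 × 200 = 84 now; the seller offers that and keeps 116.
So by rejecting in round 1, the seller gets 116 next round, worth 0.56 × 116 = 64.96 now.
Offer 58 < 64.96, so the seller rejects.

Reject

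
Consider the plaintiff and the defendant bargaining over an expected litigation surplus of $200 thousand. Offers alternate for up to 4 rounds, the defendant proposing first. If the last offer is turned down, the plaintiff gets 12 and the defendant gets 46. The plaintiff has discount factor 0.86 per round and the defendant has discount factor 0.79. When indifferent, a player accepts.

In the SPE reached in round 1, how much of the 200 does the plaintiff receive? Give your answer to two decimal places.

126.10

Work backward from the last round.
Round 4 (the plaintiff proposes): the defendant gets 46 if talks fail, so the plaintiff offers 46 and keeps 154.
Round 3 (the defendant proposes): the plaintiff can get 154 next round, worth 0.86 × 154 = 132.44 now. The defendant offers 132.44 and keeps 200 − 132.44 = 67.56.
Round 2 (the plaintiff proposes): the defendant can get 67.56 next round, worth 0.79 × 67.56 = 53.3724 now. The plaintiff offers 53.3724 and keeps 200 − 53.3724 = 146.6276.
Round 1 (the defendant proposes): the plaintiff can get 146.6276 next round, worth 0.86 × 146.6276 = 126.099736 now, so the defendant offers 126.099736, keeping 73.900264.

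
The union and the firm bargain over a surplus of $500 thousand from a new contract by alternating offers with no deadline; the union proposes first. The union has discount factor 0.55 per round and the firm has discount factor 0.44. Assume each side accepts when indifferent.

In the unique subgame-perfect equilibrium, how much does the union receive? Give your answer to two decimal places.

In a stationary SPE each proposer offers the other exactly their discounted continuation value.
If the union keeps x when proposing and the firm keeps y when proposing, then x = 500 − 0.44y and y = 500 − 0.55x.
Solving: x = 500(1 − 0.44) / (1 − 0.55·0.44) = 280 / 0.758 ≈ 369.3931.
The firm gets 500 − 369.3931 ≈ 130.6069.

369.39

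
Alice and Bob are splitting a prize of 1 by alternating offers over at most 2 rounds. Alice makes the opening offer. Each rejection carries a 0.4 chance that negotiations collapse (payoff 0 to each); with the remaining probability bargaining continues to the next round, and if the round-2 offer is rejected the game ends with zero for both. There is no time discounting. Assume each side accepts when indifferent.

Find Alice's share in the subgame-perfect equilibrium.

0.4

Round 2 (Bob proposes): Alice will accept anything ≥ 0, so Bob offers 0 and keeps 1.
Round 1 (Alice proposes): rejecting gives Bob an expected 0.6 × 1 = 0.6; Alice offers that and keeps 0.4.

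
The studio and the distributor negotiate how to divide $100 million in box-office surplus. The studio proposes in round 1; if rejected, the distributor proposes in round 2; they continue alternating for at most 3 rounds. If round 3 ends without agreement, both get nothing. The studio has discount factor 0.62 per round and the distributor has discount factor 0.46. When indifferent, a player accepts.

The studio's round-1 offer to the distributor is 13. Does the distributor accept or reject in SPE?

Work out the distributor's continuation value if the offer is rejected.
Round 3 (the studio proposes): the distributor will accept anything ≥ 0, so the studio offers 0 and keeps 100.
Round 2 (the distributor proposes): the studio can get 100 next round, worth 0.62 × 100 = 62 now; the distributor offers that and keeps 38.
So by rejecting in round 1, the distributor gets 38 next round, worth 0.46 × 38 = 17.48 now.
Offer 13 < 17.48, so the distributor rejects.

Reject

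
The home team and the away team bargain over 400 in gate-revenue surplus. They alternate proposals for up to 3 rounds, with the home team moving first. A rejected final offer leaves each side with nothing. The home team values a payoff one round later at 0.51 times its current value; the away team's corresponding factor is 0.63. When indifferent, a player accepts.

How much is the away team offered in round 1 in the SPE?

Work backward from the last round.
Round 3 (the home team proposes): the away team will accept anything ≥ 0, so the home team offers 0 and keeps 400.
Round 2 (the away team proposes): the home team can get 400 next round, worth 0.51 × 400 = 204 now; the away team offers that and keeps 196.
Round 1 (the home team proposes): the away team can get 196 next round, worth 0.63 × 196 = 123.48 now, so the home team offers 123.48, keeping 276.52.

123.48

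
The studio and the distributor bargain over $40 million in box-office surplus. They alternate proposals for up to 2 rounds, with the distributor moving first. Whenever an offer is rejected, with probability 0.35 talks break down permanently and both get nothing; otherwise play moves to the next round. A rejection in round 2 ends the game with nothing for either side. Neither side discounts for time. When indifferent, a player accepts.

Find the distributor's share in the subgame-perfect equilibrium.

14

Round 2 (the studio proposes): rejection yields 0 for the distributor; the studio offers 0 and keeps 40.
Round 1 (the distributor proposes): rejecting gives the studio an expected 0.65 × 40 = 26, so the distributor offers 26, keeping 14.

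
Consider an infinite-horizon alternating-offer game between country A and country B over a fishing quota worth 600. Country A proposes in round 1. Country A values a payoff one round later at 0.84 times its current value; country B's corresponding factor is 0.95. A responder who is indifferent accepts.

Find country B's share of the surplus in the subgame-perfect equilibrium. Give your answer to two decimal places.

451.49

When country A proposes, country B accepts any offer worth at least 0.95 times what country B would get by proposing next round; and vice versa.
This gives x = 600 − 0.95y and y = 600 − 0.84x, where x and y are each side's share when it proposes.
Hence (1 − 0.95·0.84)x = 600(1 − 0.95), i.e. 0.202·x = 30.
x ≈ 148.5149; country B's share is 600 − x ≈ 451.4851.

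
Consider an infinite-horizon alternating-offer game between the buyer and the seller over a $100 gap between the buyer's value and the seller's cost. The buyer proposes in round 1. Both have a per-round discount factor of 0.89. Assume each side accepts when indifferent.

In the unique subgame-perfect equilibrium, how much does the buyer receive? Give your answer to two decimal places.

52.91

Let x be the buyer's share when the buyer proposes and y be the seller's share when the seller proposes.
The seller accepts iff offered ≥ 0.89·y, so x = 100 − 0.89y. Symmetrically y = 100 − 0.89x.
Substituting: x = 100 − 0.89(100 − 0.89x), giving x(1 − 0.89·0.89) = 100(1 − 0.89).
So x = 100 × 0.11 / 0.2079 ≈ 52.9101, and the seller receives 100 − x ≈ 47.0899.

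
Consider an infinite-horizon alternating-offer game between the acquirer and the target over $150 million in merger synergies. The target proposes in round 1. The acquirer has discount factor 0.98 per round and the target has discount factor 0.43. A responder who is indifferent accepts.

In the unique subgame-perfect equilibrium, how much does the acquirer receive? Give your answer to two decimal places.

In a stationary SPE each proposer offers the other exactly their discounted continuation value.
If the target keeps x when proposing and the acquirer keeps y when proposing, then x = 150 − 0.98y and y = 150 − 0.43x.
Solving: x = 150(1 − 0.98) / (1 − 0.43·0.98) = 3 / 0.5786 ≈ 5.1849.
The acquirer gets 150 − 5.1849 ≈ 144.8151.

144.82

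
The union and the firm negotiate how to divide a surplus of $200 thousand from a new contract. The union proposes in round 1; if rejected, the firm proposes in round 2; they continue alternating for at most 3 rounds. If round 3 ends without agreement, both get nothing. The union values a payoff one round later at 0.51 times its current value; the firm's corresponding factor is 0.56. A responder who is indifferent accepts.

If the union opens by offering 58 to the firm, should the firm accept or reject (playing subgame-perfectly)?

Accept

Work out the firm's continuation value if the offer is rejected.
Round 3 (the union proposes): rejection yields 0 for the firm; the union offers 0 and keeps 200.
Round 2 (the firm proposes): the union can get 200 next round, worth 0.51 × 200 = 102 now, so the firm offers 102, keeping 98.
So by rejecting in round 1, the firm gets 98 next round, worth 0.56 × 98 = 54.88 now.
Offer 58 ≥ 54.88, so the firm accepts.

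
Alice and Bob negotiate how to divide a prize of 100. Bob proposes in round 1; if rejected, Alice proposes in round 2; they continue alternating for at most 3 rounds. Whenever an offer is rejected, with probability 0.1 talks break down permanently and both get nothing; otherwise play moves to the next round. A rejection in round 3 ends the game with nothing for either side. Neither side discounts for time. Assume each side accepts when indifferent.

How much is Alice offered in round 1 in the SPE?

9

By backward induction:
Round 3 (Bob proposes): rejection yields 0 for Alice; Bob offers 0 and keeps 100.
Round 2 (Alice proposes): rejecting gives Bob an expected 0.9 × 100 = 90, so Alice offers 90, keeping 10.
Round 1 (Bob proposes): rejecting gives Alice an expected 0.9 × 10 = 9; Bob offers that and keeps 91.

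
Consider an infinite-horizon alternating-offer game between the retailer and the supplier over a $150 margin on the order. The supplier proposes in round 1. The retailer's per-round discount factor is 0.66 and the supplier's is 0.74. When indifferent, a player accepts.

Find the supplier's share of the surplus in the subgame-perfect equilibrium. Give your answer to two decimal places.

99.69

When the supplier proposes, the retailer accepts any offer worth at least 0.66 times what the retailer would get by proposing next round; and vice versa.
This gives x = 150 − 0.66y and y = 150 − 0.74x, where x and y are each side's share when it proposes.
Hence (1 − 0.66·0.74)x = 150(1 − 0.66), i.e. 0.5116·x = 51.
x ≈ 99.6873; the retailer's share is 150 − x ≈ 50.3127.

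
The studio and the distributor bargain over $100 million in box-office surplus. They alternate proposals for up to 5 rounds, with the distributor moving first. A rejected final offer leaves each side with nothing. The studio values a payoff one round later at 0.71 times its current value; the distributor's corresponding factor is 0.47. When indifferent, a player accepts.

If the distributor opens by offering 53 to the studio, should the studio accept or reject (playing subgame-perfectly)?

Round 5 (the distributor proposes): the studio will accept anything ≥ 0, so the distributor offers 0 and keeps 100.
Round 4 (the studio proposes): the distributor can get 100 next round, worth 0.47 × 100 = 47 now; the studio offers that and keeps 53.
Round 3 (the distributor proposes): the studio can get 53 next round, worth 0.71 × 53 = 37.63 now. The distributor offers 37.63 and keeps 100 − 37.63 = 62.37.
Round 2 (the studio proposes): the distributor can get 62.37 next round, worth 0.47 × 62.37 = 29.3139 now, so the studio offers 29.3139, keeping 70.6861.
So by rejecting in round 1, the studio gets 70.6861 next round, worth 0.71 × 70.6861 = 50.187131 now.
Offer 53 ≥ 50.187131, so the studio accepts.

Accept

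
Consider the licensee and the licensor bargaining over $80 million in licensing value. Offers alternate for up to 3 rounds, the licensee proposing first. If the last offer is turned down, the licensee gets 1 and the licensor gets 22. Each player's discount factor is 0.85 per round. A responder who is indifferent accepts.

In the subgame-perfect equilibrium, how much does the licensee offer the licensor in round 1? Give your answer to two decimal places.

26.10

Round 3 (the licensee proposes): the licensor gets 22 if talks fail, so the licensee offers 22 and keeps 58.
Round 2 (the licensor proposes): the licensee can get 58 next round, worth 0.85 × 58 = 49.3 now; the licensor offers that and keeps 30.7.
Round 1 (the licensee proposes): the licensor can get 30.7 next round, worth 0.85 × 30.7 = 26.095 now, so the licensee offers 26.095, keeping 53.905.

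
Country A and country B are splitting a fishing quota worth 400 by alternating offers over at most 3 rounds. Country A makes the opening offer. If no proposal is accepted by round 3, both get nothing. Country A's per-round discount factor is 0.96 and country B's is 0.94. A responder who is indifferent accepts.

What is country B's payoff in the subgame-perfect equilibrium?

Round 3 (country A proposes): rejection yields 0 for country B; country A offers 0 and keeps 400.
Round 2 (country B proposes): country A can get 400 next round, worth 0.96 × 400 = 384 now. Country B offers 384 and keeps 400 − 384 = 16.
Round 1 (country A proposes): country B can get 16 next round, worth 0.94 × 16 = 15.04 now, so country A offers 15.04, keeping 384.96.

15.04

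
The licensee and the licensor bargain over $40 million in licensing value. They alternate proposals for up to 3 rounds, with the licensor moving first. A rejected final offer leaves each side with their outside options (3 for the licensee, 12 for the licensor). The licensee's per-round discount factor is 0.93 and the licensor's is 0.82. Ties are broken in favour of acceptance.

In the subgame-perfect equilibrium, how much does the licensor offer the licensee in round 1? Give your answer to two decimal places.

Round 3 (the licensor proposes): the licensee gets 3 if talks fail, so the licensor offers 3 and keeps 37.
Round 2 (the licensee proposes): the licensor can get 37 next round, worth 0.82 × 37 = 30.34 now, so the licensee offers 30.34, keeping 9.66.
Round 1 (the licensor proposes): the licensee can get 9.66 next round, worth 0.93 × 9.66 = 8.9838 now. The licensor offers 8.9838 and keeps 40 − 8.9838 = 31.0162.

8.98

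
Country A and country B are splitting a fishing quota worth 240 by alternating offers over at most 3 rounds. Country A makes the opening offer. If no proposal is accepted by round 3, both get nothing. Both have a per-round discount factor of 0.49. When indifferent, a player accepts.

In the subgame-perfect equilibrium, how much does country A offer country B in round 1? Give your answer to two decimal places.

Round 3 (country A proposes): country B will accept anything ≥ 0, so country A offers 0 and keeps 240.
Round 2 (country B proposes): country A can get 240 next round, worth 0.49 × 240 = 117.6 now; country B offers that and keeps 122.4.
Round 1 (country A proposes): country B can get 122.4 next round, worth 0.49 × 122.4 = 59.976 now. Country A offers 59.976 and keeps 240 − 59.976 = 180.024.

59.98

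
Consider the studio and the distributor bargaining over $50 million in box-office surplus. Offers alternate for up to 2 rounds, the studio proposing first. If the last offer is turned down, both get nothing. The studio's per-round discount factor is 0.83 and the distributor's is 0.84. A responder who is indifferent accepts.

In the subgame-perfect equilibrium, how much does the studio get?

8

Round 2 (the distributor proposes): rejection yields 0 for the studio; the distributor offers 0 and keeps 50.
Round 1 (the studio proposes): the distributor can get 50 next round, worth 0.84 × 50 = 42 now; the studio offers that and keeps 8.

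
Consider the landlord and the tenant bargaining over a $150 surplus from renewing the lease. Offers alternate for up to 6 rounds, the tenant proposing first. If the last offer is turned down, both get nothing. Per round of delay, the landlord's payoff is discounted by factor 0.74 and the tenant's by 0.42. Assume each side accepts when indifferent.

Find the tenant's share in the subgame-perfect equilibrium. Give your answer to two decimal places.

Solve by backward induction from round 6.
Round 6 (the landlord proposes): rejection yields 0 for the tenant; the landlord offers 0 and keeps 150.
Round 5 (the tenant proposes): the landlord can get 150 next round, worth 0.74 × 150 = 111 now. The tenant offers 111 and keeps 150 − 111 = 39.
Round 4 (the landlord proposes): the tenant can get 39 next round, worth 0.42 × 39 = 16.38 now. The landlord offers 16.38 and keeps 150 − 16.38 = 133.62.
Round 3 (the tenant proposes): the landlord can get 133.62 next round, worth 0.74 × 133.62 = 98.8788 now; the tenant offers that and keeps 51.1212.
Round 2 (the landlord proposes): the tenant can get 51.1212 next round, worth 0.42 × 51.1212 = 21.470904 now; the landlord offers that and keeps 128.529096.
Round 1 (the tenant proposes): the landlord can get 128.529096 next round, worth 0.74 × 128.529096 = 95.11153104 now; the tenant offers that and keeps 54.88846896.

54.89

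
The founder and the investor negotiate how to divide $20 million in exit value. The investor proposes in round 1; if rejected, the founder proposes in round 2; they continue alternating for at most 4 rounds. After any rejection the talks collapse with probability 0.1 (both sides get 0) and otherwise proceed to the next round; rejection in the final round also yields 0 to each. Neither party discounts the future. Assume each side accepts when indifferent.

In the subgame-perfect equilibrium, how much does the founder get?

16.38

Round 4 (the founder proposes): rejection yields 0 for the investor; the founder offers 0 and keeps 20.
Round 3 (the investor proposes): rejecting gives the founder an expected 0.9 × 20 = 18; the investor offers that and keeps 2.
Round 2 (the founder proposes): rejecting gives the investor an expected 0.9 × 2 = 1.8; the founder offers that and keeps 18.2.
Round 1 (the investor proposes): rejecting gives the founder an expected 0.9 × 18.2 = 16.38, so the investor offers 16.38, keeping 3.62.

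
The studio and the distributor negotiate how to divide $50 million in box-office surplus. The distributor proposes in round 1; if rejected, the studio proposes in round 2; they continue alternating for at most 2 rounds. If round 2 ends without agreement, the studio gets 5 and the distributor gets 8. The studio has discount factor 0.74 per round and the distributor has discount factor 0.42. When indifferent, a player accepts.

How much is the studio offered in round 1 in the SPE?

31.08

Round 2 (the studio proposes): the distributor gets 8 if talks fail, so the studio offers 8 and keeps 42.
Round 1 (the distributor proposes): the studio can get 42 next round, worth 0.74 × 42 = 31.08 now, so the distributor offers 31.08, keeping 18.92.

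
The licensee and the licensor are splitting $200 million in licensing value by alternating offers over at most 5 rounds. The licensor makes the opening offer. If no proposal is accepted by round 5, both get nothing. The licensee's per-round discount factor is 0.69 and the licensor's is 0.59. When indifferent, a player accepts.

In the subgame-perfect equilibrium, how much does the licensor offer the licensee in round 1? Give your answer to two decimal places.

79.61

Solve by backward induction from round 5.
Round 5 (the licensor proposes): the licensee will accept anything ≥ 0, so the licensor offers 0 and keeps 200.
Round 4 (the licensee proposes): the licensor can get 200 next round, worth 0.59 × 200 = 118 now, so the licensee offers 118, keeping 82.
Round 3 (the licensor proposes): the licensee can get 82 next round, worth 0.69 × 82 = 56.58 now. The licensor offers 56.58 and keeps 200 − 56.58 = 143.42.
Round 2 (the licensee proposes): the licensor can get 143.42 next round, worth 0.59 × 143.42 = 84.6178 now, so the licensee offers 84.6178, keeping 115.3822.
Round 1 (the licensor proposes): the licensee can get 115.3822 next round, worth 0.69 × 115.3822 = 79.613718 now, so the licensor offers 79.613718, keeping 120.386282.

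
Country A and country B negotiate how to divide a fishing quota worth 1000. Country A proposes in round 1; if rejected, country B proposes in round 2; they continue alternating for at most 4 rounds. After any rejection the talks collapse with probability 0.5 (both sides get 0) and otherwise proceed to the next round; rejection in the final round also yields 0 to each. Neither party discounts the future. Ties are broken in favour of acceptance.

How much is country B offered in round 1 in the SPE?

By backward induction:
Round 4 (country B proposes): rejection yields 0 for country A; country B offers 0 and keeps 1000.
Round 3 (country A proposes): rejecting gives country B an expected 0.5 × 1000 = 500. Country A offers 500 and keeps 1000 − 500 = 500.
Round 2 (country B proposes): rejecting gives country A an expected 0.5 × 500 = 250, so country B offers 250, keeping 750.
Round 1 (country A proposes): rejecting gives country B an expected 0.5 × 750 = 375, so country A offers 375, keeping 625.

375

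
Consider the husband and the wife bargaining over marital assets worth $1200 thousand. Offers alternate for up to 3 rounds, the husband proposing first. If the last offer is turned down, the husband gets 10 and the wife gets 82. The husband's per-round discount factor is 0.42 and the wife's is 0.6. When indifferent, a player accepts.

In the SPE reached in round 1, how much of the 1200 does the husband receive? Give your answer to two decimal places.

Round 3 (the husband proposes): the wife gets 82 if talks fail, so the husband offers 82 and keeps 1118.
Round 2 (the wife proposes): the husband can get 1118 next round, worth 0.42 × 1118 = 469.56 now, so the wife offers 469.56, keeping 730.44.
Round 1 (the husband proposes): the wife can get 730.44 next round, worth 0.6 × 730.44 = 438.264 now; the husband offers that and keeps 761.736.

761.74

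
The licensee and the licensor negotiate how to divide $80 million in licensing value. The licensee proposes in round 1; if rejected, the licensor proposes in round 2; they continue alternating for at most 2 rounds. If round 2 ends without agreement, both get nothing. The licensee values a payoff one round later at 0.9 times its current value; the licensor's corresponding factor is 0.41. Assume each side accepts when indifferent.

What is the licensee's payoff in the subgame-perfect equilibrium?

47.2

Work backward from the last round.
Round 2 (the licensor proposes): rejection yields 0 for the licensee; the licensor offers 0 and keeps 80.
Round 1 (the licensee proposes): the licensor can get 80 next round, worth 0.41 × 80 = 32.8 now, so the licensee offers 32.8, keeping 47.2.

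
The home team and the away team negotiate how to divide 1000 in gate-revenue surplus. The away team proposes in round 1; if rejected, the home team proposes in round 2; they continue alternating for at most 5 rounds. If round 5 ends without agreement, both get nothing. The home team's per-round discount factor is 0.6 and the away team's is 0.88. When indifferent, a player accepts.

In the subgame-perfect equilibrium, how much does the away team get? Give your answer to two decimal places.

Round 5 (the away team proposes): the home team will accept anything ≥ 0, so the away team offers 0 and keeps 1000.
Round 4 (the home team proposes): the away team can get 1000 next round, worth 0.88 × 1000 = 880 now. The home team offers 880 and keeps 1000 − 880 = 120.
Round 3 (the away team proposes): the home team can get 120 next round, worth 0.6 × 120 = 72 now; the away team offers that and keeps 928.
Round 2 (the home team proposes): the away team can get 928 next round, worth 0.88 × 928 = 816.64 now; the home team offers that and keeps 183.36.
Round 1 (the away team proposes): the home team can get 183.36 next round, worth 0.6 × 183.36 = 110.016 now. The away team offers 110.016 and keeps 1000 − 110.016 = 889.984.

889.98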